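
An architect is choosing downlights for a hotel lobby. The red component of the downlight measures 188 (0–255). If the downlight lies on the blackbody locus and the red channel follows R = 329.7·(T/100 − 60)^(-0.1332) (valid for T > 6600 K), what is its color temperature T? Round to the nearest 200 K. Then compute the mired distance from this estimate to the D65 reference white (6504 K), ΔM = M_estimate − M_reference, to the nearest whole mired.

(t − 60)^(-0.1332) = 188/329.7 = 0.57022.
t − 60 = 0.57022^(1/-0.1332) = 0.57022^(-7.508) = 67.848, so t = 127.848.
T = 100·t = 12785 K → 12800 K to the nearest 200 K.
M_estimate = 10⁶/12800 = 78.12; M_reference = 10⁶/6504 = 153.75.
ΔM = 78.12 − 153.75 = -75.63 → -76 mireds.

-76 mireds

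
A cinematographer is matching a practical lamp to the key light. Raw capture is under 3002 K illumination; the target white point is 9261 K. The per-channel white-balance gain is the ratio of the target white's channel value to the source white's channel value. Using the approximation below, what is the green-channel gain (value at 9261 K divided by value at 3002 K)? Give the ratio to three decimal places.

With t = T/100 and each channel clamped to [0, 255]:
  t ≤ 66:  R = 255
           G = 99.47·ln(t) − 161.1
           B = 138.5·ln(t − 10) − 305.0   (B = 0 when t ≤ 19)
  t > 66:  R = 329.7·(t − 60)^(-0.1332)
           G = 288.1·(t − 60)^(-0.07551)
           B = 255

1.249

At 3002 K (t = 30.02):
  G = 99.47·ln 30.02 − 161.1 = 99.47·3.4019 − 161.1 = 177.283.
At 9261 K (t = 92.61):
  G = 288.1·(92.61 − 60)^(-0.07551) = 288.1·32.61^(-0.07551) = 288.1·0.76865 = 221.447.
Gain = 221.447 / 177.283 = 1.2491 → 1.249.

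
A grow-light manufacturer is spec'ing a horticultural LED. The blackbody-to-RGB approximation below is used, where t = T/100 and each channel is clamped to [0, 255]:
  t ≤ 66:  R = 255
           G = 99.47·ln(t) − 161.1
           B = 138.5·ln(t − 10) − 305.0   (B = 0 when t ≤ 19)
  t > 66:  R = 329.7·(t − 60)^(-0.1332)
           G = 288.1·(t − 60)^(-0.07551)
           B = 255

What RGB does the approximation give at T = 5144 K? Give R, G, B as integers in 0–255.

R=255, G=231, B=211

t = 5144/100 = 51.44; the t ≤ 66 branch applies.
R = 255 by definition for t ≤ 66.
G = 99.47·ln 51.44 − 161.1 = 99.47·3.9404 − 161.1 = 230.853.
B = 138.5·ln(51.44 − 10) − 305.0 = 138.5·ln 41.44 − 305.0 = 138.5·3.7242 − 305.0 = 210.808.
Rounded: (255, 231, 211).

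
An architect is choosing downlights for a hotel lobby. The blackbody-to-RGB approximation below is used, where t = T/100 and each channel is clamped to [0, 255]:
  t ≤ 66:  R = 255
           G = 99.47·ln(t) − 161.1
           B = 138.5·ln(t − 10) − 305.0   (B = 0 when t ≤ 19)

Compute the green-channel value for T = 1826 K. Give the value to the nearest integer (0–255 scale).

128

t = 1826/100 = 18.26; the t ≤ 66 branch applies.
G = 99.47·ln 18.26 − 161.1 = 99.47·2.9047 − 161.1 = 127.832.
Rounded: 128.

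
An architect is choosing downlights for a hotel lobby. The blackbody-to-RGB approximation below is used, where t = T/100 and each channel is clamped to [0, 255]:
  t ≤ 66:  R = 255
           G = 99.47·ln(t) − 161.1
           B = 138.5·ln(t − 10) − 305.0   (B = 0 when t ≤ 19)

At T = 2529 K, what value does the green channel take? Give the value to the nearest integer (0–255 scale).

160

t = 2529/100 = 25.29; the t ≤ 66 branch applies.
G = 99.47·ln 25.29 − 161.1 = 99.47·3.2304 − 161.1 = 160.229.
Rounded: 160.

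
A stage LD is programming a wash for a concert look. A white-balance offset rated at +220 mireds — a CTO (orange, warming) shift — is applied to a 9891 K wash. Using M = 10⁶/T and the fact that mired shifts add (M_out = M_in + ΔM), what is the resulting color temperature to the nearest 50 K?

3100 K

M_in = 10⁶/9891 = 101.10 mireds.
M_out = 101.10 + (+220) = 321.10 mireds.
T_out = 10⁶/321.10 = 3114.3 K → 3100 K.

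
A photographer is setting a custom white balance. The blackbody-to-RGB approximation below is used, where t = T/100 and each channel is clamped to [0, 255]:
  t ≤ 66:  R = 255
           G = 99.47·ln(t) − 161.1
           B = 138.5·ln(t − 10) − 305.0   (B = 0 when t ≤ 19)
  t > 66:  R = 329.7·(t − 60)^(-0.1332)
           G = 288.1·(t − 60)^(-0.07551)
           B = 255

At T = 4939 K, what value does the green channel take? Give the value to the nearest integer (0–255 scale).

t = 4939/100 = 49.39; the t ≤ 66 branch applies.
G = 99.47·ln 49.39 − 161.1 = 99.47·3.8997 − 161.1 = 226.808.
Rounded: 227.

227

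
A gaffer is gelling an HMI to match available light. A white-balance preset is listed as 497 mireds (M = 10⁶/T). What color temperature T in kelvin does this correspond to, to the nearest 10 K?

2010 K

T = 10⁶ / 497 = 2012.07 K → 2010 K.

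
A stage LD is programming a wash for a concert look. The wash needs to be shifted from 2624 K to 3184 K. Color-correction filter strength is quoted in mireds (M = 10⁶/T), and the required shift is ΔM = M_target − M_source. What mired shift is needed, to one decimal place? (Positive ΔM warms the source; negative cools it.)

M_source = 10⁶/2624 = 381.098; M_target = 10⁶/3184 = 314.070.
ΔM = 314.070 − 381.098 = -67.027 → -67.0 mireds, a cooling shift.

-67.0 mireds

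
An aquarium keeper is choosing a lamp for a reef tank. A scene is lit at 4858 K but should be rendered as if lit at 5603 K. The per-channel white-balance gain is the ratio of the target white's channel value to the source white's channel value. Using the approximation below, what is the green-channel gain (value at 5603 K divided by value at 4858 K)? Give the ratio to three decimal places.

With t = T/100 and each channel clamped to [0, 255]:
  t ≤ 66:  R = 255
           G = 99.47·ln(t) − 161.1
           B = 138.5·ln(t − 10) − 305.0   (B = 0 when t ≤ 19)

At 4858 K (t = 48.58):
  G = 99.47·ln 48.58 − 161.1 = 99.47·3.8832 − 161.1 = 225.163.
At 5603 K (t = 56.03):
  G = 99.47·ln 56.03 − 161.1 = 99.47·4.0259 − 161.1 = 239.355.
Gain = 239.355 / 225.163 = 1.0630 → 1.063.

1.063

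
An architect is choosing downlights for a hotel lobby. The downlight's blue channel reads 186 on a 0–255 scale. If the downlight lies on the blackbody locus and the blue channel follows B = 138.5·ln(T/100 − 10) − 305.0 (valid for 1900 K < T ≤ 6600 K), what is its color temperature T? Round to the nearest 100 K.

ln(t − 10) = (186 + 305.0) / 138.5 = 3.5451.
t − 10 = e^3.5451 = 34.644, so t = 44.644.
T = 100·t = 4464 K → 4500 K to the nearest 100 K.

4500 K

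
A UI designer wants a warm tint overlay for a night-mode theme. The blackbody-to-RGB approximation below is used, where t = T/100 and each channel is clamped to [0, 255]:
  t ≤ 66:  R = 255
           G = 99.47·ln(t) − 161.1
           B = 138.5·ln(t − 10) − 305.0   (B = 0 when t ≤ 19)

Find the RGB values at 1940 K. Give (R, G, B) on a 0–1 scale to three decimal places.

t = 1940/100 = 19.4; the t ≤ 66 branch applies.
R = 255 by definition for t ≤ 66.
G = 99.47·ln 19.4 − 161.1 = 99.47·2.9653 − 161.1 = 133.856.
B = 138.5·ln(19.4 − 10) − 305.0 = 138.5·ln 9.4 − 305.0 = 138.5·2.2407 − 305.0 = 5.338.
Dividing each by 255: (1.0000, 0.5249, 0.0209) → (1.000, 0.525, 0.021).

(1.000, 0.525, 0.021)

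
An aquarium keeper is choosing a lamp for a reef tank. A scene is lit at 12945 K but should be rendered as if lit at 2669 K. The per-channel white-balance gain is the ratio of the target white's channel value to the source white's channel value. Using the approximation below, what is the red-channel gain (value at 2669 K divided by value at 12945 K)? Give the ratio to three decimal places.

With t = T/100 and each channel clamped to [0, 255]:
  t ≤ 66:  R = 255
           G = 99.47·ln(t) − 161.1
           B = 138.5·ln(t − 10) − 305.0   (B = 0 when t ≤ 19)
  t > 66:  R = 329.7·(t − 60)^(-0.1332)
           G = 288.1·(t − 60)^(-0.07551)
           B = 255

At 12945 K (t = 129.45):
  R = 329.7·(129.45 − 60)^(-0.1332) = 329.7·69.45^(-0.1332) = 329.7·0.56845 = 187.417.
At 2669 K (t = 26.69):
  R = 255 by definition for t ≤ 66.
Gain = 255.000 / 187.417 = 1.3606 → 1.361.

1.361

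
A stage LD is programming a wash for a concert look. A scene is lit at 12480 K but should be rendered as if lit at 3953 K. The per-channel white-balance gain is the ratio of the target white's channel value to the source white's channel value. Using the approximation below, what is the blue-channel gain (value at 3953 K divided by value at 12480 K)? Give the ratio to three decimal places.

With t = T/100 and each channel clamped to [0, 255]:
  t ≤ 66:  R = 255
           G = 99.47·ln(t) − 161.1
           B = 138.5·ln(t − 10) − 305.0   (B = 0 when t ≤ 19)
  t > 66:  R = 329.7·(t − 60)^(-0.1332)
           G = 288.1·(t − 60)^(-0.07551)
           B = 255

0.643

At 12480 K (t = 124.8):
  B = 255 by definition for t > 66.
At 3953 K (t = 39.53):
  B = 138.5·ln(39.53 − 10) − 305.0 = 138.5·ln 29.53 − 305.0 = 138.5·3.3854 − 305.0 = 163.879.
Gain = 163.879 / 255.000 = 0.6427 → 0.643.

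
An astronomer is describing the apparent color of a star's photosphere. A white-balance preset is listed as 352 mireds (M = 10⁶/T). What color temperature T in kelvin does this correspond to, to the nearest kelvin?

2841 K

T = 10⁶ / 352 = 2840.91 K → 2841 K.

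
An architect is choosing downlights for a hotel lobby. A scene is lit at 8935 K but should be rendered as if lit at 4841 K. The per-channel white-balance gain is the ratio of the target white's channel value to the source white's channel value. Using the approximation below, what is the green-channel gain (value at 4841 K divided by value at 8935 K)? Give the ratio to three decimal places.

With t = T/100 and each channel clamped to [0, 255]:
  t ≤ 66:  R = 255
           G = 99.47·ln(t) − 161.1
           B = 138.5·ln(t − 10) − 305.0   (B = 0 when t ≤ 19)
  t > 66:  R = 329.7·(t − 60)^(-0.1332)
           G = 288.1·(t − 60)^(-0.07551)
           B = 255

1.007

At 8935 K (t = 89.35):
  G = 288.1·(89.35 − 60)^(-0.07551) = 288.1·29.35^(-0.07551) = 288.1·0.77478 = 223.215.
At 4841 K (t = 48.41):
  G = 99.47·ln 48.41 − 161.1 = 99.47·3.8797 − 161.1 = 224.814.
Gain = 224.814 / 223.215 = 1.0072 → 1.007.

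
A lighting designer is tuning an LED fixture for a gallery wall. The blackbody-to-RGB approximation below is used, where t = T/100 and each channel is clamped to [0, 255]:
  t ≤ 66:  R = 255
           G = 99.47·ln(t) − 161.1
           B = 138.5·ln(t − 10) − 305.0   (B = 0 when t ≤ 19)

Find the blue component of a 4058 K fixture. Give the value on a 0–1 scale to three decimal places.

t = 4058/100 = 40.58; the t ≤ 66 branch applies.
B = 138.5·ln(40.58 − 10) − 305.0 = 138.5·ln 30.58 − 305.0 = 138.5·3.4203 − 305.0 = 168.718.
On a 0–1 scale: 168.718/255 = 0.6616 → 0.662.

0.662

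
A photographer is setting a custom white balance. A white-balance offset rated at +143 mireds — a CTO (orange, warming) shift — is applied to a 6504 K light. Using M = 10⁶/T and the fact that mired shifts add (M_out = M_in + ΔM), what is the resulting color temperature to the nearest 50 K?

3350 K

M_in = 10⁶/6504 = 153.75 mireds.
M_out = 153.75 + (+143) = 296.75 mireds.
T_out = 10⁶/296.75 = 3369.8 K → 3350 K.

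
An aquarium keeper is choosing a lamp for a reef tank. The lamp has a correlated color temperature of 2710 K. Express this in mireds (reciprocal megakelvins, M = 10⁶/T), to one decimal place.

369.0 mireds

M = 10⁶ / 2710 = 369.004 → 369.0 mireds.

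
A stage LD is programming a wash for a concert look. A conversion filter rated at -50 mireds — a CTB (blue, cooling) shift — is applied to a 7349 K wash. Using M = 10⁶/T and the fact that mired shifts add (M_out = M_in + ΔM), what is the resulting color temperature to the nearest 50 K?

11600 K

M_in = 10⁶/7349 = 136.07 mireds.
M_out = 136.07 + (-50) = 86.07 mireds.
T_out = 10⁶/86.07 = 11618.1 K → 11600 K.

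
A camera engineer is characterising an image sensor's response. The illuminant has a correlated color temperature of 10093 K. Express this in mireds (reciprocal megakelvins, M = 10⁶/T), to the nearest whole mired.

M = 10⁶ / 10093 = 99.079 → 99 mireds.

99 mireds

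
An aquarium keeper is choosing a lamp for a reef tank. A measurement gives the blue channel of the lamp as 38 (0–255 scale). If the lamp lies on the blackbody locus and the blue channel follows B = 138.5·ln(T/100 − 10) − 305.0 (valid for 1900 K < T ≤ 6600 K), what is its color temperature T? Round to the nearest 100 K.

ln(t − 10) = (38 + 305.0) / 138.5 = 2.4765.
t − 10 = e^2.4765 = 11.900, so t = 21.900.
T = 100·t = 2190 K → 2200 K to the nearest 100 K.

2200 K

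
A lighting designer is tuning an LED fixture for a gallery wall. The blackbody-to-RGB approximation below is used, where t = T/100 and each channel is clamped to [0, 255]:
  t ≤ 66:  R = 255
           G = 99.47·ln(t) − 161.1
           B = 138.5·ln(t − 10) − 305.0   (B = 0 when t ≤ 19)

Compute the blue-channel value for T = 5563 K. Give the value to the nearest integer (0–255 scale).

t = 5563/100 = 55.63; the t ≤ 66 branch applies.
B = 138.5·ln(55.63 − 10) − 305.0 = 138.5·ln 45.63 − 305.0 = 138.5·3.8206 − 305.0 = 224.148.
Rounded: 224.

224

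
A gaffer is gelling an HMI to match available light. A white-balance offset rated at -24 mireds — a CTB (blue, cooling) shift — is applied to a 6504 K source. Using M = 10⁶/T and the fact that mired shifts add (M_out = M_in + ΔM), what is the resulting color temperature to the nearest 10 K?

M_in = 10⁶/6504 = 153.75 mireds.
M_out = 153.75 + (-24) = 129.75 mireds.
T_out = 10⁶/129.75 = 7707.0 K → 7710 K.

7710 K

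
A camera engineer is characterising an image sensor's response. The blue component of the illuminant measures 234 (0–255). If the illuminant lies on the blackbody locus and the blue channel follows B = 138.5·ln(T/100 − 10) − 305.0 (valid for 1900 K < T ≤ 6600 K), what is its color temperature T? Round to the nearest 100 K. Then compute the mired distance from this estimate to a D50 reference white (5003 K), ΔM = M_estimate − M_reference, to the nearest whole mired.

ln(t − 10) = (234 + 305.0) / 138.5 = 3.8917.
t − 10 = e^3.8917 = 48.994, so t = 58.994.
T = 100·t = 5899 K → 5900 K to the nearest 100 K.
M_estimate = 10⁶/5900 = 169.49; M_reference = 10⁶/5003 = 199.88.
ΔM = 169.49 − 199.88 = -30.39 → -30 mireds.

-30 mireds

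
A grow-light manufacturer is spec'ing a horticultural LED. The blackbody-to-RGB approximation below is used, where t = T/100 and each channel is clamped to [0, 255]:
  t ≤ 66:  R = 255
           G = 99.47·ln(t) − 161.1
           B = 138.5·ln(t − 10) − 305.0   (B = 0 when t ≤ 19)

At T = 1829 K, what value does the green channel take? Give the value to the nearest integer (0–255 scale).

128

t = 1829/100 = 18.29; the t ≤ 66 branch applies.
G = 99.47·ln 18.29 − 161.1 = 99.47·2.9064 − 161.1 = 127.995.
Rounded: 128.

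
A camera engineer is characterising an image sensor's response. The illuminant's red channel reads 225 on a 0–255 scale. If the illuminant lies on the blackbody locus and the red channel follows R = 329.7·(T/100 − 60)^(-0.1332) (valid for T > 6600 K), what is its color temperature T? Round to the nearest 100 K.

(t − 60)^(-0.1332) = 225/329.7 = 0.68244.
t − 60 = 0.68244^(1/-0.1332) = 0.68244^(-7.508) = 17.610, so t = 77.610.
T = 100·t = 7761 K → 7800 K to the nearest 100 K.

7800 K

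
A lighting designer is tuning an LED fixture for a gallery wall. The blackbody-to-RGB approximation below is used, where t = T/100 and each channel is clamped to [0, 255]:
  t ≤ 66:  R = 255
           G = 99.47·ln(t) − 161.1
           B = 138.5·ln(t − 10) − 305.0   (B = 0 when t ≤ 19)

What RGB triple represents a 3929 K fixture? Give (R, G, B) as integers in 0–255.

(255, 204, 163)

t = 3929/100 = 39.29; the t ≤ 66 branch applies.
R = 255 by definition for t ≤ 66.
G = 99.47·ln 39.29 − 161.1 = 99.47·3.6710 − 161.1 = 204.051.
B = 138.5·ln(39.29 − 10) − 305.0 = 138.5·ln 29.29 − 305.0 = 138.5·3.3772 − 305.0 = 162.749.
Rounded: (255, 204, 163).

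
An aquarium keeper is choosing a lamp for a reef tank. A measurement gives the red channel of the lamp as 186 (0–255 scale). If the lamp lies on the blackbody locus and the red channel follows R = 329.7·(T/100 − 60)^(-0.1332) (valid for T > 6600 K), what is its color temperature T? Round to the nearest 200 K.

13400 K

(t − 60)^(-0.1332) = 186/329.7 = 0.56415.
t − 60 = 0.56415^(1/-0.1332) = 0.56415^(-7.508) = 73.521, so t = 133.521.
T = 100·t = 13352 K → 13400 K to the nearest 200 K.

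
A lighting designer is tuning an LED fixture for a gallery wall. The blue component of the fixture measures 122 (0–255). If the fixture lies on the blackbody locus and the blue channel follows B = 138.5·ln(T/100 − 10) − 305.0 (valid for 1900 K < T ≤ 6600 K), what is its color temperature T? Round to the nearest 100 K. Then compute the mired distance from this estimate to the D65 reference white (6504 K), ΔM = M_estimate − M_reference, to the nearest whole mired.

+159 mireds

ln(t − 10) = (122 + 305.0) / 138.5 = 3.0830.
t − 10 = e^3.0830 = 21.824, so t = 31.824.
T = 100·t = 3182 K → 3200 K to the nearest 100 K.
M_estimate = 10⁶/3200 = 312.50; M_reference = 10⁶/6504 = 153.75.
ΔM = 312.50 − 153.75 = 158.75 → +159 mireds.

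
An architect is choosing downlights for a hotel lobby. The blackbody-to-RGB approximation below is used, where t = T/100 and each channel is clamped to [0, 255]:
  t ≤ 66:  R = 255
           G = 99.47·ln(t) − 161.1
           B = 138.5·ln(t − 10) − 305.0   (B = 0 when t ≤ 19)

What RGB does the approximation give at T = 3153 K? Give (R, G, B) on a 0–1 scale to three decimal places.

(1.000, 0.714, 0.471)

t = 3153/100 = 31.53; the t ≤ 66 branch applies.
R = 255 by definition for t ≤ 66.
G = 99.47·ln 31.53 − 161.1 = 99.47·3.4509 − 161.1 = 182.165.
B = 138.5·ln(31.53 − 10) − 305.0 = 138.5·ln 21.53 − 305.0 = 138.5·3.0694 − 305.0 = 120.118.
Dividing each by 255: (1.0000, 0.7144, 0.4711) → (1.000, 0.714, 0.471).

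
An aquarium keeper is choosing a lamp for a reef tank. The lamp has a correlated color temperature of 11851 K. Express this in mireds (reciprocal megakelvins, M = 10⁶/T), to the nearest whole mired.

84 mireds

M = 10⁶ / 11851 = 84.381 → 84 mireds.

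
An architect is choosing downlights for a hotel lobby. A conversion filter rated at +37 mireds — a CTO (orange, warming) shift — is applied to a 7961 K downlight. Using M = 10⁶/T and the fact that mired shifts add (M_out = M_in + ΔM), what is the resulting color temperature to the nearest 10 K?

6150 K

M_in = 10⁶/7961 = 125.61 mireds.
M_out = 125.61 + (+37) = 162.61 mireds.
T_out = 10⁶/162.61 = 6149.6 K → 6150 K.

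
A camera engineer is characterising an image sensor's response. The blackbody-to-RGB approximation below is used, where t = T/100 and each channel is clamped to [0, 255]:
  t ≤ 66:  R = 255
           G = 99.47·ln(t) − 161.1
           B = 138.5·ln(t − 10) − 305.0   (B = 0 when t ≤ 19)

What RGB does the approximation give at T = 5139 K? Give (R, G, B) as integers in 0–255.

t = 5139/100 = 51.39; the t ≤ 66 branch applies.
R = 255 by definition for t ≤ 66.
G = 99.47·ln 51.39 − 161.1 = 99.47·3.9394 − 161.1 = 230.756.
B = 138.5·ln(51.39 − 10) − 305.0 = 138.5·ln 41.39 − 305.0 = 138.5·3.7230 − 305.0 = 210.641.
Rounded: (255, 231, 211).

(255, 231, 211)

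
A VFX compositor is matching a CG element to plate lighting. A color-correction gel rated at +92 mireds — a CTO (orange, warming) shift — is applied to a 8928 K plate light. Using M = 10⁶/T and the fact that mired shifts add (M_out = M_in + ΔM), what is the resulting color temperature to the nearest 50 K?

M_in = 10⁶/8928 = 112.01 mireds.
M_out = 112.01 + (+92) = 204.01 mireds.
T_out = 10⁶/204.01 = 4901.8 K → 4900 K.

4900 K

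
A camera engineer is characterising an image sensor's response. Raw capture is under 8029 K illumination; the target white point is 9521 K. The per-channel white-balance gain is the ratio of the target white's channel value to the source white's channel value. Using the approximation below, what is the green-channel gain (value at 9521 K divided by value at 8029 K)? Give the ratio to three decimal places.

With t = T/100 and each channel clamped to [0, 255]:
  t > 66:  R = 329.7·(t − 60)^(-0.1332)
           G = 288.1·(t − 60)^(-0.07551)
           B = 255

0.959

At 8029 K (t = 80.29):
  G = 288.1·(80.29 − 60)^(-0.07551) = 288.1·20.29^(-0.07551) = 288.1·0.79669 = 229.525.
At 9521 K (t = 95.21):
  G = 288.1·(95.21 − 60)^(-0.07551) = 288.1·35.21^(-0.07551) = 288.1·0.76421 = 220.168.
Gain = 220.168 / 229.525 = 0.9592 → 0.959.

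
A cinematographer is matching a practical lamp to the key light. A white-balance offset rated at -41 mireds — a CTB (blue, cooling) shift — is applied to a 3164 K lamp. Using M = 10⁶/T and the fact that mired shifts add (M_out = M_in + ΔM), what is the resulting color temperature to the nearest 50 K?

M_in = 10⁶/3164 = 316.06 mireds.
M_out = 316.06 + (-41) = 275.06 mireds.
T_out = 10⁶/275.06 = 3635.6 K → 3650 K.

3650 K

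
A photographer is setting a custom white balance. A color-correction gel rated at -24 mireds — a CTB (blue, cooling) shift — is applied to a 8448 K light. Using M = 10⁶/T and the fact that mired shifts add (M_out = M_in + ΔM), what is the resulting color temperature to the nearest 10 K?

M_in = 10⁶/8448 = 118.37 mireds.
M_out = 118.37 + (-24) = 94.37 mireds.
T_out = 10⁶/94.37 = 10596.5 K → 10600 K.

10600 K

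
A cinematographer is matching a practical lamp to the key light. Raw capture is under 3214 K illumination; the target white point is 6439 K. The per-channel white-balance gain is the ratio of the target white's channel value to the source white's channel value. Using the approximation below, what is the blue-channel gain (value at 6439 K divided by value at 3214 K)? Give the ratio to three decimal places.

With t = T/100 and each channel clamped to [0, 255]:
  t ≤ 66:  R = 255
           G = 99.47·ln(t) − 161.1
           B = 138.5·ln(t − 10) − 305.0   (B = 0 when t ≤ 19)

2.004

At 3214 K (t = 32.14):
  B = 138.5·ln(32.14 − 10) − 305.0 = 138.5·ln 22.14 − 305.0 = 138.5·3.0974 − 305.0 = 123.988.
At 6439 K (t = 64.39):
  B = 138.5·ln(64.39 − 10) − 305.0 = 138.5·ln 54.39 − 305.0 = 138.5·3.9962 − 305.0 = 248.471.
Gain = 248.471 / 123.988 = 2.0040 → 2.004.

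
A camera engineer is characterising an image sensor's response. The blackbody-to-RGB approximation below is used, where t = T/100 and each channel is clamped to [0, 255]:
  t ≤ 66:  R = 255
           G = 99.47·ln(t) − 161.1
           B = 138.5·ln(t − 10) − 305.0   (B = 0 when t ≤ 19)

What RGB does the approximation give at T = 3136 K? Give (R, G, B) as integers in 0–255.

(255, 182, 119)

t = 3136/100 = 31.36; the t ≤ 66 branch applies.
R = 255 by definition for t ≤ 66.
G = 99.47·ln 31.36 − 161.1 = 99.47·3.4455 − 161.1 = 181.627.
B = 138.5·ln(31.36 − 10) − 305.0 = 138.5·ln 21.36 − 305.0 = 138.5·3.0615 − 305.0 = 119.021.
Rounded: (255, 182, 119).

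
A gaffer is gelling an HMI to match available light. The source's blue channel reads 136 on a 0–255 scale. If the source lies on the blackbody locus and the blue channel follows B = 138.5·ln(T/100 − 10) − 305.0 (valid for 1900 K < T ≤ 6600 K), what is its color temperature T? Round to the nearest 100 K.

ln(t − 10) = (136 + 305.0) / 138.5 = 3.1841.
t − 10 = e^3.1841 = 24.146, so t = 34.146.
T = 100·t = 3415 K → 3400 K to the nearest 100 K.

3400 K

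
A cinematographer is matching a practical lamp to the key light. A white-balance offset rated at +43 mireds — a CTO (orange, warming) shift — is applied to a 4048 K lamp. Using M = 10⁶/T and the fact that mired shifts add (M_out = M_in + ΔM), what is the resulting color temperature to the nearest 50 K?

3450 K

M_in = 10⁶/4048 = 247.04 mireds.
M_out = 247.04 + (+43) = 290.04 mireds.
T_out = 10⁶/290.04 = 3447.9 K → 3450 K.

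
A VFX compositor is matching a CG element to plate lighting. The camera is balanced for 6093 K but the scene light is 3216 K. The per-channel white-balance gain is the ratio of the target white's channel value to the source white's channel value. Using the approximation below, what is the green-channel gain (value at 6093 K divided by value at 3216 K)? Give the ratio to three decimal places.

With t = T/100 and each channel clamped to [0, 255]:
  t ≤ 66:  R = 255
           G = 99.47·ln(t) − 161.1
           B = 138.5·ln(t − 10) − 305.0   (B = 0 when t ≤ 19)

At 3216 K (t = 32.16):
  G = 99.47·ln 32.16 − 161.1 = 99.47·3.4707 − 161.1 = 184.133.
At 6093 K (t = 60.93):
  G = 99.47·ln 60.93 − 161.1 = 99.47·4.1097 − 161.1 = 247.694.
Gain = 247.694 / 184.133 = 1.3452 → 1.345.

1.345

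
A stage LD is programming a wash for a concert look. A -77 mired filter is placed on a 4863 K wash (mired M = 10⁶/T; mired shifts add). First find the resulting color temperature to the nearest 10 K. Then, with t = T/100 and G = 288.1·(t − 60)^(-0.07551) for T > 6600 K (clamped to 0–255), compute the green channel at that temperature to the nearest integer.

M_in = 10⁶/4863 = 205.63; M_out = 205.63 + (-77) = 128.63.
T_out = 10⁶/128.63 = 7774.0 K → 7770 K; t = 77.7.
G = 288.1·(77.7 − 60)^(-0.07551) = 288.1·17.7^(-0.07551) = 288.1·0.80494 = 231.904.
Rounded: 232.

232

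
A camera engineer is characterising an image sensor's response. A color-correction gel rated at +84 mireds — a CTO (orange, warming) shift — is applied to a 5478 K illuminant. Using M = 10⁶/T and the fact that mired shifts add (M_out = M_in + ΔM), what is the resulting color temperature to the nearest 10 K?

3750 K

M_in = 10⁶/5478 = 182.55 mireds.
M_out = 182.55 + (+84) = 266.55 mireds.
T_out = 10⁶/266.55 = 3751.7 K → 3750 K.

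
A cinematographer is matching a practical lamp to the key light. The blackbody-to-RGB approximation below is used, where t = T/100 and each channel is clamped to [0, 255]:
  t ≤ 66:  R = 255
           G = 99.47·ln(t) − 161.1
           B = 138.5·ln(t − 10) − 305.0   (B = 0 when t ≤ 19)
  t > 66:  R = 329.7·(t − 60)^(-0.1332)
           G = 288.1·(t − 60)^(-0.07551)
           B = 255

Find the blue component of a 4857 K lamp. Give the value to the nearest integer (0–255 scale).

t = 4857/100 = 48.57; the t ≤ 66 branch applies.
B = 138.5·ln(48.57 − 10) − 305.0 = 138.5·ln 38.57 − 305.0 = 138.5·3.6525 − 305.0 = 200.868.
Rounded: 201.

201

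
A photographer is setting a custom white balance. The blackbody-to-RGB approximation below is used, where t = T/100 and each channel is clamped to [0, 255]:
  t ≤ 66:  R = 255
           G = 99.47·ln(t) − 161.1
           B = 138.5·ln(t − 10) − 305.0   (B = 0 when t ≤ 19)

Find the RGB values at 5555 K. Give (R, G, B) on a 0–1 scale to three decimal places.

(1.000, 0.935, 0.878)

t = 5555/100 = 55.55; the t ≤ 66 branch applies.
R = 255 by definition for t ≤ 66.
G = 99.47·ln 55.55 − 161.1 = 99.47·4.0173 − 161.1 = 238.499.
B = 138.5·ln(55.55 − 10) − 305.0 = 138.5·ln 45.55 − 305.0 = 138.5·3.8188 − 305.0 = 223.905.
Dividing each by 255: (1.0000, 0.9353, 0.8781) → (1.000, 0.935, 0.878).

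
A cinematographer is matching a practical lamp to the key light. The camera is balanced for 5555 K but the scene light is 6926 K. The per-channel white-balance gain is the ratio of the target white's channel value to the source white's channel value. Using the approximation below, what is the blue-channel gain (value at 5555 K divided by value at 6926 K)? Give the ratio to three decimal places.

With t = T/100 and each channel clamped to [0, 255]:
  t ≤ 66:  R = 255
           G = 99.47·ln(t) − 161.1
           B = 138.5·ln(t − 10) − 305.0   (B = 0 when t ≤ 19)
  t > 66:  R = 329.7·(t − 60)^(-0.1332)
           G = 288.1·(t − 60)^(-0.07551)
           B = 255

At 6926 K (t = 69.26):
  B = 255 by definition for t > 66.
At 5555 K (t = 55.55):
  B = 138.5·ln(55.55 − 10) − 305.0 = 138.5·ln 45.55 − 305.0 = 138.5·3.8188 − 305.0 = 223.905.
Gain = 223.905 / 255.000 = 0.8781 → 0.878.

0.878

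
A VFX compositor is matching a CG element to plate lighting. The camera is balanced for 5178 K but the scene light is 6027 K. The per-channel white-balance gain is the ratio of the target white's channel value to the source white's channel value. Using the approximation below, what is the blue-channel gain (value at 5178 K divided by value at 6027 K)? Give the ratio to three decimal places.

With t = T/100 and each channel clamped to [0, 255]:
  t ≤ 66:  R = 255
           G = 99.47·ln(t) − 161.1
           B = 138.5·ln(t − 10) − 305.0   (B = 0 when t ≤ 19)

0.892

At 6027 K (t = 60.27):
  B = 138.5·ln(60.27 − 10) − 305.0 = 138.5·ln 50.27 − 305.0 = 138.5·3.9174 − 305.0 = 237.561.
At 5178 K (t = 51.78):
  B = 138.5·ln(51.78 − 10) − 305.0 = 138.5·ln 41.78 − 305.0 = 138.5·3.7324 − 305.0 = 211.940.
Gain = 211.940 / 237.561 = 0.8921 → 0.892.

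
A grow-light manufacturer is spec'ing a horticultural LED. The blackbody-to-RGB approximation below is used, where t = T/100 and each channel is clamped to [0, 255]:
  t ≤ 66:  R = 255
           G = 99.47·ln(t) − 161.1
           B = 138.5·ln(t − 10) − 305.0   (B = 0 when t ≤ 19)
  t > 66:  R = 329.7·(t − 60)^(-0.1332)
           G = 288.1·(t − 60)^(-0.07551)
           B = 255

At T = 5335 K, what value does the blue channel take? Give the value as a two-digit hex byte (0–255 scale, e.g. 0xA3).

0xD9

t = 5335/100 = 53.35; the t ≤ 66 branch applies.
B = 138.5·ln(53.35 − 10) − 305.0 = 138.5·ln 43.35 − 305.0 = 138.5·3.7693 − 305.0 = 217.049.
Rounded: 217; in hex, 0xD9.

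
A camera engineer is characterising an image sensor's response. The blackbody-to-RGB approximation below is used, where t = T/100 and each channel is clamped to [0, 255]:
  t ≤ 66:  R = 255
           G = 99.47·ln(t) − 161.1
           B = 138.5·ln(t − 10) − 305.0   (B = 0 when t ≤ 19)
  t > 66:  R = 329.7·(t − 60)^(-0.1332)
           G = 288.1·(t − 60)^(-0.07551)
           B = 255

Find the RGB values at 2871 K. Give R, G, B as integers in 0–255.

t = 2871/100 = 28.71; the t ≤ 66 branch applies.
R = 255 by definition for t ≤ 66.
G = 99.47·ln 28.71 − 161.1 = 99.47·3.3572 − 161.1 = 172.845.
B = 138.5·ln(28.71 − 10) − 305.0 = 138.5·ln 18.71 − 305.0 = 138.5·2.9291 − 305.0 = 100.675.
Rounded: (255, 173, 101).

R=255, G=173, B=101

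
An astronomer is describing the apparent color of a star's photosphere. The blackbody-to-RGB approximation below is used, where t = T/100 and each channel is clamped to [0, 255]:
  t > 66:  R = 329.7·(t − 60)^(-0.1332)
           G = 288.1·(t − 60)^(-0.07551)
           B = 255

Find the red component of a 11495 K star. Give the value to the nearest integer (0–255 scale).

t = 11495/100 = 114.95; the t > 66 branch applies.
R = 329.7·(114.95 − 60)^(-0.1332) = 329.7·54.95^(-0.1332) = 329.7·0.58646 = 193.355.
Rounded: 193.

193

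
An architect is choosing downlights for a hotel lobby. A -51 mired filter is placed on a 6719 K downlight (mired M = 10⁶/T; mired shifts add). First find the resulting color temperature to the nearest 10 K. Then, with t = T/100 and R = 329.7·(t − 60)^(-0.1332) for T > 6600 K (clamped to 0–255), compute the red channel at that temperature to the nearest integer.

M_in = 10⁶/6719 = 148.83; M_out = 148.83 + (-51) = 97.83.
T_out = 10⁶/97.83 = 10221.6 K → 10220 K; t = 102.2.
R = 329.7·(102.2 − 60)^(-0.1332) = 329.7·42.2^(-0.1332) = 329.7·0.60745 = 200.275.
Rounded: 200.

200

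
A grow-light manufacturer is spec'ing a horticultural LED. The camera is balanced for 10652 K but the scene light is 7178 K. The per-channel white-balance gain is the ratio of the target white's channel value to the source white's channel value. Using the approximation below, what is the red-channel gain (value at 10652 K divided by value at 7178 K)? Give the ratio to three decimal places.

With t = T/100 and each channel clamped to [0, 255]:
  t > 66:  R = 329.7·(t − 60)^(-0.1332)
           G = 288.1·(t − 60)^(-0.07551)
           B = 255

At 7178 K (t = 71.78):
  R = 329.7·(71.78 − 60)^(-0.1332) = 329.7·11.78^(-0.1332) = 329.7·0.71998 = 237.379.
At 10652 K (t = 106.52):
  R = 329.7·(106.52 − 60)^(-0.1332) = 329.7·46.52^(-0.1332) = 329.7·0.59961 = 197.692.
Gain = 197.692 / 237.379 = 0.8328 → 0.833.

0.833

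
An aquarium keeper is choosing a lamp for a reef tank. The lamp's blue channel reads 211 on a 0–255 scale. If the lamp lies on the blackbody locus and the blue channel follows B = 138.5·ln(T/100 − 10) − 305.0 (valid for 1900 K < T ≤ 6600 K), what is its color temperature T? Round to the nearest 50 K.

ln(t − 10) = (211 + 305.0) / 138.5 = 3.7256.
t − 10 = e^3.7256 = 41.497, so t = 51.497.
T = 100·t = 5150 K → 5150 K to the nearest 50 K.

5150 K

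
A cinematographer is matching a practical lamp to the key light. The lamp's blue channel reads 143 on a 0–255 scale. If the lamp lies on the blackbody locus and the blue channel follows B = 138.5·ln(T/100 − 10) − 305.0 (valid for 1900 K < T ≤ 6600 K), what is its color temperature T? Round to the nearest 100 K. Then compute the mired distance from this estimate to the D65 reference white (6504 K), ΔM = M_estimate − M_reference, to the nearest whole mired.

ln(t − 10) = (143 + 305.0) / 138.5 = 3.2347.
t − 10 = e^3.2347 = 25.398, so t = 35.398.
T = 100·t = 3540 K → 3500 K to the nearest 100 K.
M_estimate = 10⁶/3500 = 285.71; M_reference = 10⁶/6504 = 153.75.
ΔM = 285.71 − 153.75 = 131.96 → +132 mireds.

+132 mireds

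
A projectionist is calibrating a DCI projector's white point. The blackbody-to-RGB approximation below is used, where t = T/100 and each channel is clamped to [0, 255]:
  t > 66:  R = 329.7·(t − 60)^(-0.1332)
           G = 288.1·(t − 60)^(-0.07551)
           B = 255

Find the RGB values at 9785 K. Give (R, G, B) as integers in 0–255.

(203, 219, 255)

t = 9785/100 = 97.85; the t > 66 branch applies.
R = 329.7·(97.85 − 60)^(-0.1332) = 329.7·37.85^(-0.1332) = 329.7·0.61631 = 203.199.
G = 288.1·(97.85 − 60)^(-0.07551) = 288.1·37.85^(-0.07551) = 288.1·0.76005 = 218.969.
B = 255 by definition for t > 66.
Rounded: (203, 219, 255).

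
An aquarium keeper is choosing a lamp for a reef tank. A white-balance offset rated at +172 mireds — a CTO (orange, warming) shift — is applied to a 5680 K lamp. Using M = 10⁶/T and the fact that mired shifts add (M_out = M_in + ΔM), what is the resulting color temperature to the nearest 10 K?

2870 K

M_in = 10⁶/5680 = 176.06 mireds.
M_out = 176.06 + (+172) = 348.06 mireds.
T_out = 10⁶/348.06 = 2873.1 K → 2870 K.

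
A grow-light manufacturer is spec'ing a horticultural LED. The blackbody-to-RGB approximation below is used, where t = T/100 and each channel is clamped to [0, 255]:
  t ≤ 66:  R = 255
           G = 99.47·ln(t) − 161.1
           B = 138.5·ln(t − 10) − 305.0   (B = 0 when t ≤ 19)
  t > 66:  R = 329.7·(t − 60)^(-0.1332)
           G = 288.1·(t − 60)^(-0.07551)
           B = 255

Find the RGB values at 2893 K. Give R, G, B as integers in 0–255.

R=255, G=174, B=102

t = 2893/100 = 28.93; the t ≤ 66 branch applies.
R = 255 by definition for t ≤ 66.
G = 99.47·ln 28.93 − 161.1 = 99.47·3.3649 − 161.1 = 173.605.
B = 138.5·ln(28.93 − 10) − 305.0 = 138.5·ln 18.93 − 305.0 = 138.5·2.9407 − 305.0 = 102.294.
Rounded: (255, 174, 102).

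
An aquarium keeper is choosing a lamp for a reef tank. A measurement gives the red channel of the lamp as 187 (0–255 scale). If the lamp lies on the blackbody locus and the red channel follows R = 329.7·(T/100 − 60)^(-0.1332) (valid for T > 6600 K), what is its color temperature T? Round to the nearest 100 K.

(t − 60)^(-0.1332) = 187/329.7 = 0.56718.
t − 60 = 0.56718^(1/-0.1332) = 0.56718^(-7.508) = 70.620, so t = 130.620.
T = 100·t = 13062 K → 13100 K to the nearest 100 K.

13100 K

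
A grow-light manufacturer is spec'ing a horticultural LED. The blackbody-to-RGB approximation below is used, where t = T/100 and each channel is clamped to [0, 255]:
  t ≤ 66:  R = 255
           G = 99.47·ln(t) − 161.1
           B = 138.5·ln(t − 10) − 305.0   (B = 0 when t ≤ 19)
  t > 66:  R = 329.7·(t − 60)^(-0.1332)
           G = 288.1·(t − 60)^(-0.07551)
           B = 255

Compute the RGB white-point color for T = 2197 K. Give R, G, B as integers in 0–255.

t = 2197/100 = 21.97; the t ≤ 66 branch applies.
R = 255 by definition for t ≤ 66.
G = 99.47·ln 21.97 − 161.1 = 99.47·3.0897 − 161.1 = 146.230.
B = 138.5·ln(21.97 − 10) − 305.0 = 138.5·ln 11.97 − 305.0 = 138.5·2.4824 − 305.0 = 38.813.
Rounded: (255, 146, 39).

R=255, G=146, B=39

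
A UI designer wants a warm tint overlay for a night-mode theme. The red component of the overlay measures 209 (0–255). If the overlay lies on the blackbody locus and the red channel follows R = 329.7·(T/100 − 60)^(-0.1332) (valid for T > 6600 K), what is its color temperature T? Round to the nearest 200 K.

(t − 60)^(-0.1332) = 209/329.7 = 0.63391.
t − 60 = 0.63391^(1/-0.1332) = 0.63391^(-7.508) = 30.639, so t = 90.639.
T = 100·t = 9064 K → 9000 K to the nearest 200 K.

9000 K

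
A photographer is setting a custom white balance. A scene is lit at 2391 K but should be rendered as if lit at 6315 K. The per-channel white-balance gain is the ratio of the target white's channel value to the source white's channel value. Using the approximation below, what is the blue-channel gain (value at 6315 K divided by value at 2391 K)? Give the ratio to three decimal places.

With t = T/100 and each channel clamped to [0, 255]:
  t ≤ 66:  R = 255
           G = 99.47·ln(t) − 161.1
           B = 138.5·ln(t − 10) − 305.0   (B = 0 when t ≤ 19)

4.114

At 2391 K (t = 23.91):
  B = 138.5·ln(23.91 − 10) − 305.0 = 138.5·ln 13.91 − 305.0 = 138.5·2.6326 − 305.0 = 59.616.
At 6315 K (t = 63.15):
  B = 138.5·ln(63.15 − 10) − 305.0 = 138.5·ln 53.15 − 305.0 = 138.5·3.9731 − 305.0 = 245.277.
Gain = 245.277 / 59.616 = 4.1143 → 4.114.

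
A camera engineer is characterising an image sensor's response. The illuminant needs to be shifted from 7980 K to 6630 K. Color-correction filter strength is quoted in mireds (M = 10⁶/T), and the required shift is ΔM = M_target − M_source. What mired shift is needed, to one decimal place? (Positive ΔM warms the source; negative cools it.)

+25.5 mireds

M_source = 10⁶/7980 = 125.313; M_target = 10⁶/6630 = 150.830.
ΔM = 150.830 − 125.313 = 25.516 → +25.5 mireds, a warming shift.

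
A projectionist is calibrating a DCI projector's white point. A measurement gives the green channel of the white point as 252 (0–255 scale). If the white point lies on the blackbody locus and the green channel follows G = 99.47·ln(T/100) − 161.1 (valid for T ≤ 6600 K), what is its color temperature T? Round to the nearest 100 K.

ln t = (252 + 161.1) / 99.47 = 4.1530.
t = e^4.1530 = 63.625.
T = 100·t = 6363 K → 6400 K to the nearest 100 K.

6400 K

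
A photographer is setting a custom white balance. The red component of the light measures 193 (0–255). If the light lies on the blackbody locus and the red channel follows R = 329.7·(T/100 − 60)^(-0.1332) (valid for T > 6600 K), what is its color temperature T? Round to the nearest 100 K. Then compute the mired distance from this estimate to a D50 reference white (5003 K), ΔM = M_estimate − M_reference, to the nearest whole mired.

(t − 60)^(-0.1332) = 193/329.7 = 0.58538.
t − 60 = 0.58538^(1/-0.1332) = 0.58538^(-7.508) = 55.713, so t = 115.713.
T = 100·t = 11571 K → 11600 K to the nearest 100 K.
M_estimate = 10⁶/11600 = 86.21; M_reference = 10⁶/5003 = 199.88.
ΔM = 86.21 − 199.88 = -113.67 → -114 mireds.

-114 mireds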